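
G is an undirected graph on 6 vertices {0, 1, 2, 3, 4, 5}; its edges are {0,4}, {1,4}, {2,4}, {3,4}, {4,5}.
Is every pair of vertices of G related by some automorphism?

No

Vertex 4 is the only vertex of degree 5, so every automorphism fixes it; G is not vertex-transitive.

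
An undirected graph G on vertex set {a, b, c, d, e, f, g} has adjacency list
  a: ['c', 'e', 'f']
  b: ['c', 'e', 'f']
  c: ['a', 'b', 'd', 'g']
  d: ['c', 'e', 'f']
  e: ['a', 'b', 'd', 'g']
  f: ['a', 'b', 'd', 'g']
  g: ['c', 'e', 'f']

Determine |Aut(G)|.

144

The vertices split by degree into {c, e, f} (degree 4) and {a, b, d, g} (degree 3); every edge runs between the two parts, so G is the complete bipartite graph K_{3,4}. Automorphisms preserve the bipartition setwise (since the parts differ in size) and act as S_4 × S_3 within it; |Aut| = 144.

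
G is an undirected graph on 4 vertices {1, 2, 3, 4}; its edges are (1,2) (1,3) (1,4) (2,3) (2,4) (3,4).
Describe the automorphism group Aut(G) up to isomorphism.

Every vertex has degree 3, so G is the complete graph K_4. Any permutation of the 4 vertices preserves K_4, so Aut(K_4) = S_4 of order 4! = 24.

S_4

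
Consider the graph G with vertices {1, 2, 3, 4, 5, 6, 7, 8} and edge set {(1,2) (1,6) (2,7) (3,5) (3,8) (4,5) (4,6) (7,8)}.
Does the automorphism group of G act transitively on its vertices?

G is 2-regular and connected on 8 vertices, i.e. the cycle C_8. The automorphisms of the 8-cycle are exactly the symmetries of a regular 8-gon: the dihedral group D_8, |D_8| = 16. This group acts transitively on the 8 vertices.

Yes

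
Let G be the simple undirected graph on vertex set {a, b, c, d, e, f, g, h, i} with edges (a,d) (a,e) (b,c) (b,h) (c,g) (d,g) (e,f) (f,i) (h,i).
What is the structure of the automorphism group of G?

the dihedral group of order 18

Every vertex has degree 2 and the graph is connected, so G is the 9-cycle C_9. The automorphisms of the 9-cycle are exactly the symmetries of a regular 9-gon: the dihedral group D_9, |D_9| = 18.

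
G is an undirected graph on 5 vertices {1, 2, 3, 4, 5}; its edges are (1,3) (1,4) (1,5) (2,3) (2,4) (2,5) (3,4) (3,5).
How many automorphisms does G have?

8

Vertex 3 is the unique vertex of degree 4; the remaining 4 vertices each have degree 3 and induce a cycle, so G is the wheel on 5 vertices with hub 3. Every automorphism fixes the hub and acts on the rim 4-cycle, so Aut(G) ≅ Aut(C_4) = D_4 of order 8.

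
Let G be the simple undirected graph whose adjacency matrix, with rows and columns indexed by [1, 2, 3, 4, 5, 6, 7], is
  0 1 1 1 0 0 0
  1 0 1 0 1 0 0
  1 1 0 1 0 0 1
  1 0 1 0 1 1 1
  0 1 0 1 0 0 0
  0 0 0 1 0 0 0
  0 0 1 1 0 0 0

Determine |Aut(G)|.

Degrees alone do not determine every vertex (e.g. 1 and 2 both have degree 3), but their neighbour-degree multisets differ: N(1) has degrees [3, 4, 5] while N(2) has degrees [2, 3, 4]. Repeating this refinement separates all vertices, so the only automorphism is the identity.

1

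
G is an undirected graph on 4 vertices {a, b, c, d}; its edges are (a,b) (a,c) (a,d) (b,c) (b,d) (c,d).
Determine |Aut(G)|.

24

All 4 vertices are pairwise adjacent: G = K_4. Every bijection on the vertex set is an automorphism of K_4; hence Aut(K_4) ≅ S_4, order 24.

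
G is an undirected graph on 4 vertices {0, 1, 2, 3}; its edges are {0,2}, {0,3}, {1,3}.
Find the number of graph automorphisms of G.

2

The degree sequence is [2, 1, 1, 2]; the two degree-1 vertices 1 and 2 are the ends of a path, so G = P_4. The only nontrivial automorphism of a path is the end-to-end reflection, so Aut(G) ≅ Z_2.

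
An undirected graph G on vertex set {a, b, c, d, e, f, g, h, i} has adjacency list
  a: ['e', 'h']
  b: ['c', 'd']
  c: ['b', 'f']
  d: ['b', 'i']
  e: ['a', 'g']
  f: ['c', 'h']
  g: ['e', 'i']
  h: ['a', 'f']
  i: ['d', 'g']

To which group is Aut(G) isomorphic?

G is 2-regular and connected on 9 vertices, i.e. the cycle C_9. The automorphisms of the 9-cycle are exactly the symmetries of a regular 9-gon: the dihedral group D_9, |D_9| = 18.

the dihedral group of order 18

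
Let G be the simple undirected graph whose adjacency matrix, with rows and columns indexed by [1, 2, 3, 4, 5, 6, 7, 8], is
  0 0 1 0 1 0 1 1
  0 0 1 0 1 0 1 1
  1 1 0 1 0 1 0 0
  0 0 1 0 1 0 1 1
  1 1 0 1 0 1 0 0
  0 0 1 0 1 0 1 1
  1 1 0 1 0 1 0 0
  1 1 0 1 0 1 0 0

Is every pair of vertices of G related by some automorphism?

Yes

G is 4-regular and bipartite with parts {3, 5, 7, 8} and {1, 2, 4, 6} (each part is independent and every cross-pair is an edge), so G = K_{4,4}. Each part can be permuted independently (S_4 × S_4) and the two equal-size parts can also be swapped, giving (S_4 × S_4) ⋊ Z_2 of order 2·(4!)² = 1152. Under this action every vertex can be carried to every other, so G is vertex-transitive.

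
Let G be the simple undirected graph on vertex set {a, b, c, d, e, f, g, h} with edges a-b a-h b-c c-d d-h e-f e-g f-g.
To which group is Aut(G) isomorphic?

D_3 × D_5

G has two connected components, {a, b, c, d, h} and {e, f, g}; each is 2-regular, so G = C_5 ⊔ C_3. No automorphism exchanges components of different sizes, hence Aut(G) is the direct product D_3 × D_5, order 60.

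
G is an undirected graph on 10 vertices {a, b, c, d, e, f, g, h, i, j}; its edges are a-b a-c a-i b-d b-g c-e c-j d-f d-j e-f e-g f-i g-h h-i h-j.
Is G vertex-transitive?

Yes

G is 3-regular on 10 vertices with no triangles and no 4-cycles (girth 5): this is the Petersen graph. Viewing the Petersen graph as the Kneser graph K(5,2) — vertices are 2-subsets of {1,…,5}, edges join disjoint pairs — its automorphisms are exactly the permutations of the 5-element set, so Aut ≅ S_5 of order 120. This group acts transitively on the 10 vertices.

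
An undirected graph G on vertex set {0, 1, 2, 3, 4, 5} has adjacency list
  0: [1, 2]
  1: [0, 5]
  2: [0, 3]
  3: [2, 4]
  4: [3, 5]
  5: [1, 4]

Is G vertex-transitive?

Every vertex has degree 2 and the graph is connected, so G is the 6-cycle C_6. The automorphisms of the 6-cycle are exactly the symmetries of a regular 6-gon: the dihedral group D_6, |D_6| = 12. Under this action every vertex can be carried to every other, so G is vertex-transitive.

Yes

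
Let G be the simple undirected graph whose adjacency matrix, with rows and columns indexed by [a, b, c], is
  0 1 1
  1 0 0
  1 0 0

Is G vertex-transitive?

No

Vertex a is the only vertex of degree 2, so every automorphism fixes it; G is not vertex-transitive.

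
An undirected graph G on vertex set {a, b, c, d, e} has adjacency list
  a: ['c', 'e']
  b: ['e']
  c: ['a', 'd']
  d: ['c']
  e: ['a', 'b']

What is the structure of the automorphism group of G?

the cyclic group of order 2

The degree sequence is [2, 1, 2, 1, 2]; the two degree-1 vertices b and d are the ends of a path, so G = P_5. A path has exactly one nontrivial symmetry — reversal — giving Aut(G) of order 2.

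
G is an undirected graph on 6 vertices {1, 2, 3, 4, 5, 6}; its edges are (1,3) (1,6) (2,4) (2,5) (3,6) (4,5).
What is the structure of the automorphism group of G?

G has two connected components, {2, 4, 5} and {1, 3, 6}; each is 2-regular, so G = C_3 ⊔ C_3. Aut of a disjoint union of two copies of C_3 is the wreath product D_3 ≀ Z_2, of order 2·6² = 72.

D_3 ≀ Z_2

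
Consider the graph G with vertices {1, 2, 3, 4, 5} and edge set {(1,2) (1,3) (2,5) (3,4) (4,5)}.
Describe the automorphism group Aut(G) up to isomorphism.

Every vertex has degree 2 and the graph is connected, so G is the 5-cycle C_5. C_5 has 5 rotations and 5 reflections, so Aut(C_5) ≅ D_5 of order 10.

the dihedral group of order 10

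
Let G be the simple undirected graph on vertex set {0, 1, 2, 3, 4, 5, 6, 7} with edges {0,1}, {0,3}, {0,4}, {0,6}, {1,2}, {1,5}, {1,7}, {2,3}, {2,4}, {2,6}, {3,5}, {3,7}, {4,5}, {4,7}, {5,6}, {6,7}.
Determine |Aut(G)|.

G is 4-regular and bipartite with parts {1, 3, 4, 6} and {0, 2, 5, 7} (each part is independent and every cross-pair is an edge), so G = K_{4,4}. Each part can be permuted independently (S_4 × S_4) and the two equal-size parts can also be swapped, giving (S_4 × S_4) ⋊ Z_2 of order 2·(4!)² = 1152.

1152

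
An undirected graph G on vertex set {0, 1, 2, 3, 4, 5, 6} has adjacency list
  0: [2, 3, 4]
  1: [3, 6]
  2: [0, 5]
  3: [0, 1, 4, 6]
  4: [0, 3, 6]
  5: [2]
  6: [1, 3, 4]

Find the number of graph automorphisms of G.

The degree sequence is [3, 2, 2, 4, 3, 1, 3]. Checking the degree-preserving permutations of the vertex set shows that none except the identity preserves every edge, so Aut(G) is trivial.

1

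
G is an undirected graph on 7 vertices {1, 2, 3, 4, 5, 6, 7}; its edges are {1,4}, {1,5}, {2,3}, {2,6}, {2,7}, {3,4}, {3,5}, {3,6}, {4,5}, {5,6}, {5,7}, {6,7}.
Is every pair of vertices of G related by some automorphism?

No

Vertex 1 is the only vertex of degree 2, so every automorphism fixes it; G is not vertex-transitive.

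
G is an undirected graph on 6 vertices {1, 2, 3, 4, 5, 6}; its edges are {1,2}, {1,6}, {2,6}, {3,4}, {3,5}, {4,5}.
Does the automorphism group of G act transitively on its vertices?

G has two connected components, {1, 2, 6} and {3, 4, 5}; each is 2-regular, so G = C_3 ⊔ C_3. Aut of a disjoint union of two copies of C_3 is the wreath product D_3 ≀ Z_2, of order 2·6² = 72. Under this action every vertex can be carried to every other, so G is vertex-transitive.

Yes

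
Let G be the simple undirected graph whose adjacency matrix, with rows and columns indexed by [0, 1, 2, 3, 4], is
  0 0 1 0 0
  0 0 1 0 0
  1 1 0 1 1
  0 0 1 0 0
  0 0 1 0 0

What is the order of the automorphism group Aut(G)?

24

Vertex 2 has degree 4 and every other vertex has degree 1, so G is the star K_{1,4} with centre 2. The 4 leaves are pairwise interchangeable while the centre is fixed, giving Aut(G) = S_4.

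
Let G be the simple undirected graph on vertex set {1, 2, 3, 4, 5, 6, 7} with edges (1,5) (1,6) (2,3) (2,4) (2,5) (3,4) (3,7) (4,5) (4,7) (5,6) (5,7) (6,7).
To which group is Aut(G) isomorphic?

The degree sequence is [2, 3, 3, 4, 5, 3, 4]. Checking the degree-preserving permutations of the vertex set shows that none except the identity preserves every edge, so Aut(G) is trivial.

1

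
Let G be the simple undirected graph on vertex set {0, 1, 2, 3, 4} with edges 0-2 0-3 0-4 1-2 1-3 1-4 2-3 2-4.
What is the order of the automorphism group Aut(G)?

8

Vertex 2 is the unique vertex of degree 4; the remaining 4 vertices each have degree 3 and induce a cycle, so G is the wheel on 5 vertices with hub 2. Every automorphism fixes the hub and acts on the rim 4-cycle, so Aut(G) ≅ Aut(C_4) = D_4 of order 8.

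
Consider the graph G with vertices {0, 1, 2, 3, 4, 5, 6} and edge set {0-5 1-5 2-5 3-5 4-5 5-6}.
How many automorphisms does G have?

Vertex 5 has degree 6 and every other vertex has degree 1, so G is the star K_{1,6} with centre 5. Any automorphism fixes the centre and permutes the 6 leaves freely, so Aut(G) ≅ S_6 of order 6! = 720.

720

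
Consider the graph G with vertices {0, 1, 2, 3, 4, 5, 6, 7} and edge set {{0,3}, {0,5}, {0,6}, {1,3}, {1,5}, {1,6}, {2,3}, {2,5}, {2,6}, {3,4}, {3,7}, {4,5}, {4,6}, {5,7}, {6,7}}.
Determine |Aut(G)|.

720

The vertices split by degree into {3, 5, 6} (degree 5) and {0, 1, 2, 4, 7} (degree 3); every edge runs between the two parts, so G is the complete bipartite graph K_{3,5}. Automorphisms preserve the bipartition setwise (since the parts differ in size) and act as S_3 × S_5 within it; |Aut| = 720.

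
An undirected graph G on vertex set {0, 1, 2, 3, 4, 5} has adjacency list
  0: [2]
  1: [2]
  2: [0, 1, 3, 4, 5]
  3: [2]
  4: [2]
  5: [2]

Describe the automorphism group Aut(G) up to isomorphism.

S_5

Vertex 2 has degree 5 and every other vertex has degree 1, so G is the star K_{1,5} with centre 2. Any automorphism fixes the centre and permutes the 5 leaves freely, so Aut(G) ≅ S_5 of order 5! = 120.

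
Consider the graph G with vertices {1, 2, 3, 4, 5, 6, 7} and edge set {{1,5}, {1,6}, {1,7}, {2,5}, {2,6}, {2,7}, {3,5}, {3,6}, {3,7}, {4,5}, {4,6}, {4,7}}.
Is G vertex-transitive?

No

Automorphisms preserve degree, but G has vertices of degree 3 and vertices of degree 4; no automorphism maps one to the other, so G is not vertex-transitive.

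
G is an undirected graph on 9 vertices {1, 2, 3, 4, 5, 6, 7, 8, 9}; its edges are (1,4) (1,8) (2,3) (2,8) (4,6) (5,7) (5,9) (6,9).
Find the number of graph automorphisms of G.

The degree sequence is [2, 2, 1, 2, 2, 2, 1, 2, 2]; the two degree-1 vertices 3 and 7 are the ends of a path, so G = P_9. The only nontrivial automorphism of a path is the end-to-end reflection, so Aut(G) ≅ Z_2.

2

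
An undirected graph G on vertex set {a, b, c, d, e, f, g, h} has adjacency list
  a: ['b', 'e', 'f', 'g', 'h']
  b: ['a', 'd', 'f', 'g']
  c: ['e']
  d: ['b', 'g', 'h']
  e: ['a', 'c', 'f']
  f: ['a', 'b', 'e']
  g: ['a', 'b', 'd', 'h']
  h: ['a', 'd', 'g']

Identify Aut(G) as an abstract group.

The degree sequence is [5, 4, 1, 3, 3, 3, 4, 3]. Checking the degree-preserving permutations of the vertex set shows that none except the identity preserves every edge, so Aut(G) is trivial.

1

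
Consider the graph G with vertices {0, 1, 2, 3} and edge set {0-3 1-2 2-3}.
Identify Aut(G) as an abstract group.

Z_2

The degree sequence is [1, 1, 2, 2]; the two degree-1 vertices 0 and 1 are the ends of a path, so G = P_4. The only nontrivial automorphism of a path is the end-to-end reflection, so Aut(G) ≅ Z_2.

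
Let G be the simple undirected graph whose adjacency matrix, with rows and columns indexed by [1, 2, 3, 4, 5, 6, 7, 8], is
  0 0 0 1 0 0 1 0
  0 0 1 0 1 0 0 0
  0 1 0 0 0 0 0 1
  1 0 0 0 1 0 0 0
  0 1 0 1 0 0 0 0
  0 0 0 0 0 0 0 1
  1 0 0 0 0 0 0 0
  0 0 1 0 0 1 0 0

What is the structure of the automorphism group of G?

Z_2

The degree sequence is [2, 2, 2, 2, 2, 1, 1, 2]; the two degree-1 vertices 6 and 7 are the ends of a path, so G = P_8. The only nontrivial automorphism of a path is the end-to-end reflection, so Aut(G) ≅ Z_2.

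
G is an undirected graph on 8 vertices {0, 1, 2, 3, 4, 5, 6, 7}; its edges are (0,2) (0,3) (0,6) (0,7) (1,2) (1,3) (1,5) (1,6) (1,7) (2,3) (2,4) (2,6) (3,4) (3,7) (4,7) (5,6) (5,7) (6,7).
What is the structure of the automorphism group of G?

1

The degree sequence is [4, 5, 5, 5, 3, 3, 5, 6]. Checking the degree-preserving permutations of the vertex set shows that none except the identity preserves every edge, so Aut(G) is trivial.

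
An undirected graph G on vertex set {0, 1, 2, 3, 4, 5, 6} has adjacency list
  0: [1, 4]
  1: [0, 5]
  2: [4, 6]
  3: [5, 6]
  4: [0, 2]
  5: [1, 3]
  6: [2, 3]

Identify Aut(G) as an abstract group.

G is 2-regular and connected on 7 vertices, i.e. the cycle C_7. The automorphisms of the 7-cycle are exactly the symmetries of a regular 7-gon: the dihedral group D_7, |D_7| = 14.

D_7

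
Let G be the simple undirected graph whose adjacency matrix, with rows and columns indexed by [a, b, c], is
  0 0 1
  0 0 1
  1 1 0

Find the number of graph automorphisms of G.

2

The degree sequence is [1, 1, 2]; the two degree-1 vertices a and b are the ends of a path, so G = P_3. A path has exactly one nontrivial symmetry — reversal — giving Aut(G) of order 2.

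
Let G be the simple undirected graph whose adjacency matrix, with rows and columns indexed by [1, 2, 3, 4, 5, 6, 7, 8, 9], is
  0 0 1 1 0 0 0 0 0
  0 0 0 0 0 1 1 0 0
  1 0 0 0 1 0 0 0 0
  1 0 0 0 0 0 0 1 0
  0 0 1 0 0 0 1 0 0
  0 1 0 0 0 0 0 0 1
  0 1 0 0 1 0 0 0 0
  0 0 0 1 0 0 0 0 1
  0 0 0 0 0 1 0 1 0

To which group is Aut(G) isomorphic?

G is 2-regular and connected on 9 vertices, i.e. the cycle C_9. C_9 has 9 rotations and 9 reflections, so Aut(C_9) ≅ D_9 of order 18.

the dihedral group of order 18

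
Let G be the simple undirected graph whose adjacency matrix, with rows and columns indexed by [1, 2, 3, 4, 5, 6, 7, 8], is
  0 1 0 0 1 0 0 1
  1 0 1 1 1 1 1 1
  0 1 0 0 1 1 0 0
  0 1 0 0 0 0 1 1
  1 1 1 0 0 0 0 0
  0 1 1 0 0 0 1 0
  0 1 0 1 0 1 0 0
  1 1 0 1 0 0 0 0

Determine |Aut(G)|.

14

Vertex 2 is the unique vertex of degree 7; the remaining 7 vertices each have degree 3 and induce a cycle, so G is the wheel on 8 vertices with hub 2. Every automorphism fixes the hub and acts on the rim 7-cycle, so Aut(G) ≅ Aut(C_7) = D_7 of order 14.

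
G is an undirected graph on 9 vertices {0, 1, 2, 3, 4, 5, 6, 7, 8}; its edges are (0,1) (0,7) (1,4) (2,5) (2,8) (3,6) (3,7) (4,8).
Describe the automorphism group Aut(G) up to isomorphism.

The degree sequence is [2, 2, 2, 2, 2, 1, 1, 2, 2]; the two degree-1 vertices 5 and 6 are the ends of a path, so G = P_9. The only nontrivial automorphism of a path is the end-to-end reflection, so Aut(G) ≅ Z_2.

Z_2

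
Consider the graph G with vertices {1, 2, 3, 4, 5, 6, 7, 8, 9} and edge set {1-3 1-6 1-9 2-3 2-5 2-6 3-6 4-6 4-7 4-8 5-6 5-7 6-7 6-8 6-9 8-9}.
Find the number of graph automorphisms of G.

Vertex 6 is the unique vertex of degree 8; the remaining 8 vertices each have degree 3 and induce a cycle, so G is the wheel on 9 vertices with hub 6. With the hub fixed, the remaining symmetry is that of the rim cycle C_8, giving the dihedral group D_8.

16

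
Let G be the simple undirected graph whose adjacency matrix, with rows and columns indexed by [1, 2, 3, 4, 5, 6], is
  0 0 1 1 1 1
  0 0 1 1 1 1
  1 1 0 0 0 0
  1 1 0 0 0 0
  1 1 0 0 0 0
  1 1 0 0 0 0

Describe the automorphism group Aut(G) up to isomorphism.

S_2 × S_4

The vertices split by degree into {1, 2} (degree 4) and {3, 4, 5, 6} (degree 2); every edge runs between the two parts, so G is the complete bipartite graph K_{2,4}. Automorphisms preserve the bipartition setwise (since the parts differ in size) and act as S_2 × S_4 within it; |Aut| = 48.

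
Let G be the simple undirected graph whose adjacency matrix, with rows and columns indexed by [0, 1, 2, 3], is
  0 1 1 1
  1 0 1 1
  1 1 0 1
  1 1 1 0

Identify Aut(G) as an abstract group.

S_4

Every vertex has degree 3, so G is the complete graph K_4. Every bijection on the vertex set is an automorphism of K_4; hence Aut(K_4) ≅ S_4, order 24.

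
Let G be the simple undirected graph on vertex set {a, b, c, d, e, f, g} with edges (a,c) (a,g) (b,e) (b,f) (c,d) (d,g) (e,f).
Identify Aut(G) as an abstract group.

D_3 × D_4

G has two connected components, {a, c, d, g} and {b, e, f}; each is 2-regular, so G = C_4 ⊔ C_3. No automorphism exchanges components of different sizes, hence Aut(G) is the direct product D_3 × D_4, order 48.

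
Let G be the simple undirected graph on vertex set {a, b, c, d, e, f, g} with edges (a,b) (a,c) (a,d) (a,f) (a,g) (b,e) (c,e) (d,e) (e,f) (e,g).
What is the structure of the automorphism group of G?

The vertices split by degree into {a, e} (degree 5) and {b, c, d, f, g} (degree 2); every edge runs between the two parts, so G is the complete bipartite graph K_{2,5}. Automorphisms preserve the bipartition setwise (since the parts differ in size) and act as S_2 × S_5 within it; |Aut| = 240.

S_2 × S_5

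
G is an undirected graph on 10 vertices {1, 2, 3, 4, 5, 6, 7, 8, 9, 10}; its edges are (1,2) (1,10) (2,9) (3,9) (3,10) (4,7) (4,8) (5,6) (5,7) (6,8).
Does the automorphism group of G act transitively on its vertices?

Yes

G has two connected components, {1, 2, 3, 9, 10} and {4, 5, 6, 7, 8}; each is 2-regular, so G = C_5 ⊔ C_5. Aut of a disjoint union of two copies of C_5 is the wreath product D_5 ≀ Z_2, of order 2·10² = 200. Under this action every vertex can be carried to every other, so G is vertex-transitive.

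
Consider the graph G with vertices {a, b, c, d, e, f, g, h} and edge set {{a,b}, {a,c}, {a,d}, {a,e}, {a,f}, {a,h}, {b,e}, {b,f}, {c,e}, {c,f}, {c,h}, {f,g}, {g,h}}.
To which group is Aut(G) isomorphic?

{e}

The degree sequence is [6, 3, 4, 1, 3, 4, 2, 3]. Checking the degree-preserving permutations of the vertex set shows that none except the identity preserves every edge, so Aut(G) is trivial.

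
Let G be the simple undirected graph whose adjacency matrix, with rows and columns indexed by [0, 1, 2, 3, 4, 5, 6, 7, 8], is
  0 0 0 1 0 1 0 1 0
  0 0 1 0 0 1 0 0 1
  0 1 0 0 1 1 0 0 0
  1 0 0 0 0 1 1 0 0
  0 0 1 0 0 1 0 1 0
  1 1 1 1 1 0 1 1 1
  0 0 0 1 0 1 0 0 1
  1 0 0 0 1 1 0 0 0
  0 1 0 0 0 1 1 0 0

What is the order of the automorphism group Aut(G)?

Vertex 5 is the unique vertex of degree 8; the remaining 8 vertices each have degree 3 and induce a cycle, so G is the wheel on 9 vertices with hub 5. Every automorphism fixes the hub and acts on the rim 8-cycle, so Aut(G) ≅ Aut(C_8) = D_8 of order 16.

16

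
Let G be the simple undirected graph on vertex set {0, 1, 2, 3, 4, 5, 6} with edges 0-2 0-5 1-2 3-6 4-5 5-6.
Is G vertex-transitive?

No

Vertex 5 is the only vertex of degree 3, so every automorphism fixes it; G is not vertex-transitive.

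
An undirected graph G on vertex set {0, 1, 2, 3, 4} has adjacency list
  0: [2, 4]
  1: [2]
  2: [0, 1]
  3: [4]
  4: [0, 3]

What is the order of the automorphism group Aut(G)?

The degree sequence is [2, 1, 2, 1, 2]; the two degree-1 vertices 1 and 3 are the ends of a path, so G = P_5. The only nontrivial automorphism of a path is the end-to-end reflection, so Aut(G) ≅ Z_2.

2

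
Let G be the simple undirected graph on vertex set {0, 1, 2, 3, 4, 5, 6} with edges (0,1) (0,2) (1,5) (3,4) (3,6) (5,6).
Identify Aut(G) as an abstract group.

Z_2

The degree sequence is [2, 2, 1, 2, 1, 2, 2]; the two degree-1 vertices 2 and 4 are the ends of a path, so G = P_7. A path has exactly one nontrivial symmetry — reversal — giving Aut(G) of order 2.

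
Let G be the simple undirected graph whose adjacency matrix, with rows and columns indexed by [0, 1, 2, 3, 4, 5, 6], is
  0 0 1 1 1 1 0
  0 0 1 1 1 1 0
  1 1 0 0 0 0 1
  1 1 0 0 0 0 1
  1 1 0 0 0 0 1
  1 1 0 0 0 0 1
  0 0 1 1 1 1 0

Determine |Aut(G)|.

The vertices split by degree into {0, 1, 6} (degree 4) and {2, 3, 4, 5} (degree 3); every edge runs between the two parts, so G is the complete bipartite graph K_{3,4}. Automorphisms preserve the bipartition setwise (since the parts differ in size) and act as S_3 × S_4 within it; |Aut| = 144.

144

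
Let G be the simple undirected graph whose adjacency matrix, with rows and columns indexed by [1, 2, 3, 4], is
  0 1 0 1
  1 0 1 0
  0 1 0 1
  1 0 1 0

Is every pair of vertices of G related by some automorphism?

G is 2-regular and bipartite on 2^2 = 4 vertices with girth 4; it is the hypercube graph Q_2. Aut(Q_2) consists of the signed permutations of the 2 coordinate axes: 2! permutations times 2^2 sign flips, so |Aut| = 2^2·2! = 8. This group acts transitively on the 4 vertices.

Yes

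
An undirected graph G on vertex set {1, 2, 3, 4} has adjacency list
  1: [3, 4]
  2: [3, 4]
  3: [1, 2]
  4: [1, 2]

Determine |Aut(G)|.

8

G is 2-regular and bipartite on 2^2 = 4 vertices with girth 4; it is the hypercube graph Q_2. Aut(Q_2) consists of the signed permutations of the 2 coordinate axes: 2! permutations times 2^2 sign flips, so |Aut| = 2^2·2! = 8.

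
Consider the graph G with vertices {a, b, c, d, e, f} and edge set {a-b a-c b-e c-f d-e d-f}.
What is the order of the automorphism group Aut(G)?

12

G is 2-regular and connected on 6 vertices, i.e. the cycle C_6. C_6 has 6 rotations and 6 reflections, so Aut(C_6) ≅ D_6 of order 12.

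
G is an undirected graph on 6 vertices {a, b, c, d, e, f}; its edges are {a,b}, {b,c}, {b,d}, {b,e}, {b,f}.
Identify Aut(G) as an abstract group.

the symmetric group on 5 letters

Vertex b has degree 5 and every other vertex has degree 1, so G is the star K_{1,5} with centre b. Any automorphism fixes the centre and permutes the 5 leaves freely, so Aut(G) ≅ S_5 of order 5! = 120.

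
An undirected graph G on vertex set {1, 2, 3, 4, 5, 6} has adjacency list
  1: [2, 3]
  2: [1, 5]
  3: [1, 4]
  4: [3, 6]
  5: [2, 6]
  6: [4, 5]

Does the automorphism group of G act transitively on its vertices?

Every vertex has degree 2 and the graph is connected, so G is the 6-cycle C_6. The automorphisms of the 6-cycle are exactly the symmetries of a regular 6-gon: the dihedral group D_6, |D_6| = 12. Under this action every vertex can be carried to every other, so G is vertex-transitive.

Yes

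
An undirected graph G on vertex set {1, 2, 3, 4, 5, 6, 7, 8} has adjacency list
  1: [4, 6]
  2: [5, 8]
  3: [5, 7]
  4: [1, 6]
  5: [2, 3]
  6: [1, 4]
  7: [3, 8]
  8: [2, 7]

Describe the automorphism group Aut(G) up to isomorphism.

G has two connected components, {2, 3, 5, 7, 8} and {1, 4, 6}; each is 2-regular, so G = C_5 ⊔ C_3. The components are non-isomorphic (different sizes), so Aut(G) = Aut(C_5) × Aut(C_3) = D_5 × D_3 of order 10·6 = 60.

D_5 × D_3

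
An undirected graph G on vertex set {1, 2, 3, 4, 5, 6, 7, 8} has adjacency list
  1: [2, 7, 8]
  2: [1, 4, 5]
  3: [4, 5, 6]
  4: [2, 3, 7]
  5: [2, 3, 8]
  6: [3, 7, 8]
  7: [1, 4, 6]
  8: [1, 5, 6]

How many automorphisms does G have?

48

G is 3-regular and bipartite on 2^3 = 8 vertices with girth 4; it is the hypercube graph Q_3. Aut(Q_3) consists of the signed permutations of the 3 coordinate axes: 3! permutations times 2^3 sign flips, so |Aut| = 2^3·3! = 48.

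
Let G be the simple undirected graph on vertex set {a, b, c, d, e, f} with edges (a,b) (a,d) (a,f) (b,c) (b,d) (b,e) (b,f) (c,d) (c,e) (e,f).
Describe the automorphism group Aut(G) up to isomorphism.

the dihedral group of order 10

Vertex b is the unique vertex of degree 5; the remaining 5 vertices each have degree 3 and induce a cycle, so G is the wheel on 6 vertices with hub b. Every automorphism fixes the hub and acts on the rim 5-cycle, so Aut(G) ≅ Aut(C_5) = D_5 of order 10.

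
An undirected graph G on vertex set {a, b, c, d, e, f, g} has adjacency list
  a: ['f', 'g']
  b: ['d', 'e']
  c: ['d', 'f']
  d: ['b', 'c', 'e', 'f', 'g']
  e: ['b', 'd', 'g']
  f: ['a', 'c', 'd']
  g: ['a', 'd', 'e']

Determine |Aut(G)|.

The degree sequence is [2, 2, 2, 5, 3, 3, 3]. Checking the degree-preserving permutations of the vertex set shows that none except the identity preserves every edge, so Aut(G) is trivial.

1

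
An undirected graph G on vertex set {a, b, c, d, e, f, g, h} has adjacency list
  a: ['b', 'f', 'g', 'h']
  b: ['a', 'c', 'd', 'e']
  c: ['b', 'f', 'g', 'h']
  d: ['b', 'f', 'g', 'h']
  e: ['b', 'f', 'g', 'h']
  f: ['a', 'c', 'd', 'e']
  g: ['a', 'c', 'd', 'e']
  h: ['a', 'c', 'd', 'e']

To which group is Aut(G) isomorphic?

S_4 ≀ Z_2

G is 4-regular and bipartite with parts {b, f, g, h} and {a, c, d, e} (each part is independent and every cross-pair is an edge), so G = K_{4,4}. Aut(K_{4,4}) is the wreath product S_4 ≀ Z_2: permute within each part, then optionally swap the parts; |Aut| = 2·(4!)² = 1152.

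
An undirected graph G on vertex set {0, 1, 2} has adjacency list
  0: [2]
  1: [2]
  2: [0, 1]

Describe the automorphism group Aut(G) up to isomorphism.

Z_2

The degree sequence is [1, 1, 2]; the two degree-1 vertices 0 and 1 are the ends of a path, so G = P_3. A path has exactly one nontrivial symmetry — reversal — giving Aut(G) of order 2.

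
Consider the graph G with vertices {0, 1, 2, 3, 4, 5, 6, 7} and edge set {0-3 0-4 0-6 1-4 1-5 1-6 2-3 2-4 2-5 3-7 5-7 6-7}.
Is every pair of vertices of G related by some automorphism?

G is 3-regular and bipartite on 2^3 = 8 vertices with girth 4; it is the hypercube graph Q_3. The symmetry group of the 3-cube is the hyperoctahedral group B_3 = Z_2 ≀ S_3, of order 2^3·3! = 48. Under this action every vertex can be carried to every other, so G is vertex-transitive.

Yes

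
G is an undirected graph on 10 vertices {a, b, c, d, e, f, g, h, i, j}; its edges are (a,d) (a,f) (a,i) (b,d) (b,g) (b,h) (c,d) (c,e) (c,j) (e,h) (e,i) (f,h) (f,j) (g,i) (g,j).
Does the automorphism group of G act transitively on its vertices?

G is 3-regular on 10 vertices with no triangles and no 4-cycles (girth 5): this is the Petersen graph. Viewing the Petersen graph as the Kneser graph K(5,2) — vertices are 2-subsets of {1,…,5}, edges join disjoint pairs — its automorphisms are exactly the permutations of the 5-element set, so Aut ≅ S_5 of order 120. This group acts transitively on the 10 vertices.

Yes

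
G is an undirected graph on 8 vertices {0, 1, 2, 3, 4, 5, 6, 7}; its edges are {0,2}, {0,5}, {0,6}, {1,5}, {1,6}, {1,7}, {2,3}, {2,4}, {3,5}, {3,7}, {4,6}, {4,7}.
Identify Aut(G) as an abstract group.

Z_2^3 ⋊ S_3

G is 3-regular and bipartite on 2^3 = 8 vertices with girth 4; it is the hypercube graph Q_3. Aut(Q_3) consists of the signed permutations of the 3 coordinate axes: 3! permutations times 2^3 sign flips, so |Aut| = 2^3·3! = 48.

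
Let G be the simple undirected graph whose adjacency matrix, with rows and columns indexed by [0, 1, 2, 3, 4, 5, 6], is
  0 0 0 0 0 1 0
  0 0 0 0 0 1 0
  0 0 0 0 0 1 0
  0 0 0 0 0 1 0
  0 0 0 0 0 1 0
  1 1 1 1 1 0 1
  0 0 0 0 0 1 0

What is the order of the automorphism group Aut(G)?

720

Vertex 5 has degree 6 and every other vertex has degree 1, so G is the star K_{1,6} with centre 5. The 6 leaves are pairwise interchangeable while the centre is fixed, giving Aut(G) = S_6.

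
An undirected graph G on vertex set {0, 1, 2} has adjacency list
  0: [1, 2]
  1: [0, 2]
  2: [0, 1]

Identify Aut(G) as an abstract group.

S_3

Every vertex has degree 2, so G is the complete graph K_3. Any permutation of the 3 vertices preserves K_3, so Aut(K_3) = S_3 of order 3! = 6.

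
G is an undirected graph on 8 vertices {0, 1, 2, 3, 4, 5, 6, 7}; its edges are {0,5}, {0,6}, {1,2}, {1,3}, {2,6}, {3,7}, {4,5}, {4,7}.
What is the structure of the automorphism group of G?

D_8

Every vertex has degree 2 and the graph is connected, so G is the 8-cycle C_8. The automorphisms of the 8-cycle are exactly the symmetries of a regular 8-gon: the dihedral group D_8, |D_8| = 16.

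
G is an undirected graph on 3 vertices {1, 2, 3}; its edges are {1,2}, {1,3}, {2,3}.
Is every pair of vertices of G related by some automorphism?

Every vertex has degree 2, so G is the complete graph K_3. Any permutation of the 3 vertices preserves K_3, so Aut(K_3) = S_3 of order 3! = 6. This group acts transitively on the 3 vertices.

Yes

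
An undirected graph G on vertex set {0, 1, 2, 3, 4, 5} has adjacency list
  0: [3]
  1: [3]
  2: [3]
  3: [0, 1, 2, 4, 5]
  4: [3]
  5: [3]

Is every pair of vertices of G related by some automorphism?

Vertex 3 is the only vertex of degree 5, so every automorphism fixes it; G is not vertex-transitive.

No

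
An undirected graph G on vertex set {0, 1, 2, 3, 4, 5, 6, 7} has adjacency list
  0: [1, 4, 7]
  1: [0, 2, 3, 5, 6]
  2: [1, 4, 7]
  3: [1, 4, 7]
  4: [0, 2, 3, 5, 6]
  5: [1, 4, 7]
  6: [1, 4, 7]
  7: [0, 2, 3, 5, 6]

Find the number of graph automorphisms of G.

The vertices split by degree into {1, 4, 7} (degree 5) and {0, 2, 3, 5, 6} (degree 3); every edge runs between the two parts, so G is the complete bipartite graph K_{3,5}. Automorphisms preserve the bipartition setwise (since the parts differ in size) and act as S_3 × S_5 within it; |Aut| = 720.

720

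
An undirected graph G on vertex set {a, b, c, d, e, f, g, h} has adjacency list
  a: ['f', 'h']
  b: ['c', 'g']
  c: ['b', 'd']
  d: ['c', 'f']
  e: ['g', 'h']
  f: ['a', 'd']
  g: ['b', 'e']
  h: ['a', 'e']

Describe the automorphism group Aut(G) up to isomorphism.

Every vertex has degree 2 and the graph is connected, so G is the 8-cycle C_8. The automorphisms of the 8-cycle are exactly the symmetries of a regular 8-gon: the dihedral group D_8, |D_8| = 16.

the dihedral group of order 16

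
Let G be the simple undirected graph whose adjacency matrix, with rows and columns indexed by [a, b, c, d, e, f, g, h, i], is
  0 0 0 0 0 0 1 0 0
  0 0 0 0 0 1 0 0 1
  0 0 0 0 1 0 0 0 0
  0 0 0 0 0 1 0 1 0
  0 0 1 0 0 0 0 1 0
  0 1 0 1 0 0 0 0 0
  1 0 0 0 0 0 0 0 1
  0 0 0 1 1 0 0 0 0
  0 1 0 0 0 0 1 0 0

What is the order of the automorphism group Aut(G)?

The degree sequence is [1, 2, 1, 2, 2, 2, 2, 2, 2]; the two degree-1 vertices a and c are the ends of a path, so G = P_9. The only nontrivial automorphism of a path is the end-to-end reflection, so Aut(G) ≅ Z_2.

2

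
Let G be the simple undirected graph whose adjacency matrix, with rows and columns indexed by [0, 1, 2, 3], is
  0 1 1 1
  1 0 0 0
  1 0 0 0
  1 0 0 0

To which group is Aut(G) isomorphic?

S_3

Vertex 0 has degree 3 and every other vertex has degree 1, so G is the star K_{1,3} with centre 0. The 3 leaves are pairwise interchangeable while the centre is fixed, giving Aut(G) = S_3.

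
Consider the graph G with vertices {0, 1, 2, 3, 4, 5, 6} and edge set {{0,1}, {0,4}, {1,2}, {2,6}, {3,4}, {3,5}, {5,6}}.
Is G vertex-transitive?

Yes

Every vertex has degree 2 and the graph is connected, so G is the 7-cycle C_7. C_7 has 7 rotations and 7 reflections, so Aut(C_7) ≅ D_7 of order 14. Under this action every vertex can be carried to every other, so G is vertex-transitive.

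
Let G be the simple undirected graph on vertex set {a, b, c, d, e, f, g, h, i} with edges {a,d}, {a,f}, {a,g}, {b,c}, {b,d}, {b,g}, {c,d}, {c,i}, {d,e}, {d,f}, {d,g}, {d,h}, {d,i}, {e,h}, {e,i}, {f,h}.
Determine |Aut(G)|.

Vertex d is the unique vertex of degree 8; the remaining 8 vertices each have degree 3 and induce a cycle, so G is the wheel on 9 vertices with hub d. Every automorphism fixes the hub and acts on the rim 8-cycle, so Aut(G) ≅ Aut(C_8) = D_8 of order 16.

16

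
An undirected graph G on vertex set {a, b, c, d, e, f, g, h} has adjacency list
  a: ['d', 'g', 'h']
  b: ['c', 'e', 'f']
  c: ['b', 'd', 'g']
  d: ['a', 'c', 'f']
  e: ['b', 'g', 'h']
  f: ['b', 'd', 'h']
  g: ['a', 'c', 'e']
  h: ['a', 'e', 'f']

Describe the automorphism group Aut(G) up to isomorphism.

Z_2^3 ⋊ S_3

G is 3-regular and bipartite on 2^3 = 8 vertices with girth 4; it is the hypercube graph Q_3. Aut(Q_3) consists of the signed permutations of the 3 coordinate axes: 3! permutations times 2^3 sign flips, so |Aut| = 2^3·3! = 48.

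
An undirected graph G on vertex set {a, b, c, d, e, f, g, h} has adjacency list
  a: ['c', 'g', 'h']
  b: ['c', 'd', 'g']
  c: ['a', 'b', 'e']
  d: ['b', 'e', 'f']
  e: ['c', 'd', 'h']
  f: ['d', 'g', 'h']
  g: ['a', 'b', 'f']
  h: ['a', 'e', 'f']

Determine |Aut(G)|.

G is 3-regular and bipartite on 2^3 = 8 vertices with girth 4; it is the hypercube graph Q_3. Aut(Q_3) consists of the signed permutations of the 3 coordinate axes: 3! permutations times 2^3 sign flips, so |Aut| = 2^3·3! = 48.

48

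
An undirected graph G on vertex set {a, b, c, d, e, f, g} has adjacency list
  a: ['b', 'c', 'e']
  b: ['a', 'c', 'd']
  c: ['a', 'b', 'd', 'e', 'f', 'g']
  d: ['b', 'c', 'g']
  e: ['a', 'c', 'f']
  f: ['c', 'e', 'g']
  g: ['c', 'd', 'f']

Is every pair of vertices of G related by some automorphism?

Vertex c is the only vertex of degree 6, so every automorphism fixes it; G is not vertex-transitive.

No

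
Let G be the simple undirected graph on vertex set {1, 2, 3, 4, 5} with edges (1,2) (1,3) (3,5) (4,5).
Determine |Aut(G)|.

2

The degree sequence is [2, 1, 2, 1, 2]; the two degree-1 vertices 2 and 4 are the ends of a path, so G = P_5. A path has exactly one nontrivial symmetry — reversal — giving Aut(G) of order 2.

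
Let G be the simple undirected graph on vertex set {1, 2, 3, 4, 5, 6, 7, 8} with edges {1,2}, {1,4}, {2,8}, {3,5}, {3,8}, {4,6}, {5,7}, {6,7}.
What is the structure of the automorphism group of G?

D_8

Every vertex has degree 2 and the graph is connected, so G is the 8-cycle C_8. C_8 has 8 rotations and 8 reflections, so Aut(C_8) ≅ D_8 of order 16.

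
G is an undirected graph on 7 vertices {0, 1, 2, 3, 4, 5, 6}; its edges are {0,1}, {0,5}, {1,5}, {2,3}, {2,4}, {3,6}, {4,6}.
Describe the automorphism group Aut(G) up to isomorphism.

D_3 × D_4

G has two connected components, {2, 3, 4, 6} and {0, 1, 5}; each is 2-regular, so G = C_4 ⊔ C_3. The components are non-isomorphic (different sizes), so Aut(G) = Aut(C_3) × Aut(C_4) = D_3 × D_4 of order 6·8 = 48.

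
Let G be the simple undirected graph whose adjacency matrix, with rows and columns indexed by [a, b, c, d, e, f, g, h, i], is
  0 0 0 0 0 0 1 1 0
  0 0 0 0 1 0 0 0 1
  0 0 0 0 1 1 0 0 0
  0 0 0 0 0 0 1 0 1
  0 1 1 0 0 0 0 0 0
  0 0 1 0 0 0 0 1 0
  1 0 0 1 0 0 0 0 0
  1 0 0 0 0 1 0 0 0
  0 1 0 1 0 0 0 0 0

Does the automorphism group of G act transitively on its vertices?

Yes

Every vertex has degree 2 and the graph is connected, so G is the 9-cycle C_9. C_9 has 9 rotations and 9 reflections, so Aut(C_9) ≅ D_9 of order 18. Under this action every vertex can be carried to every other, so G is vertex-transitive.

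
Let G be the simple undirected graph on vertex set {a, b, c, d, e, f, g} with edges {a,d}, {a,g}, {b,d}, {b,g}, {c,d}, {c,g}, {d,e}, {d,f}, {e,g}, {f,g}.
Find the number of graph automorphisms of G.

240

The vertices split by degree into {d, g} (degree 5) and {a, b, c, e, f} (degree 2); every edge runs between the two parts, so G is the complete bipartite graph K_{2,5}. Automorphisms preserve the bipartition setwise (since the parts differ in size) and act as S_2 × S_5 within it; |Aut| = 240.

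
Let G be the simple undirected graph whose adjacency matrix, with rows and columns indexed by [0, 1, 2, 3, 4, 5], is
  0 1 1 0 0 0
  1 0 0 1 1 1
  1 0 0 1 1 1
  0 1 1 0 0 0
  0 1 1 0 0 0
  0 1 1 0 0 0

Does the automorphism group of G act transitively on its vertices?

No

Automorphisms preserve degree, but G has vertices of degree 2 and vertices of degree 4; no automorphism maps one to the other, so G is not vertex-transitive.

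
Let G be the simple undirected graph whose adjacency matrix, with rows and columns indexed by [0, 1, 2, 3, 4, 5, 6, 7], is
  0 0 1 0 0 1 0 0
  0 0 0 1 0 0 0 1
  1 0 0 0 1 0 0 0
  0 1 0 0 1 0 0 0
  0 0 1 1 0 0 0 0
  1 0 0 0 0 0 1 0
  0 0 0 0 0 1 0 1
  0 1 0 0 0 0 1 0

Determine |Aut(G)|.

Every vertex has degree 2 and the graph is connected, so G is the 8-cycle C_8. The automorphisms of the 8-cycle are exactly the symmetries of a regular 8-gon: the dihedral group D_8, |D_8| = 16.

16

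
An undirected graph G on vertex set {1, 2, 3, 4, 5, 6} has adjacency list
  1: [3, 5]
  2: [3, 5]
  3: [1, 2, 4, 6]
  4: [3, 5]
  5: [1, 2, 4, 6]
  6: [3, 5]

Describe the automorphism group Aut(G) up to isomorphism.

The vertices split by degree into {3, 5} (degree 4) and {1, 2, 4, 6} (degree 2); every edge runs between the two parts, so G is the complete bipartite graph K_{2,4}. The parts have unequal sizes, so no automorphism swaps them; each part is permuted independently, giving S_2 × S_4 of order 2!·4! = 48.

S_2 × S_4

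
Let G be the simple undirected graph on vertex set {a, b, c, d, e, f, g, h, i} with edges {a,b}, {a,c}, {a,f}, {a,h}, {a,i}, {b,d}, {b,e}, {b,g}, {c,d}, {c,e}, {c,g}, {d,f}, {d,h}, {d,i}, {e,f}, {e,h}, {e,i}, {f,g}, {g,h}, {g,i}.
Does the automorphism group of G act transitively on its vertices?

Automorphisms preserve degree, but G has vertices of degree 4 and vertices of degree 5; no automorphism maps one to the other, so G is not vertex-transitive.

No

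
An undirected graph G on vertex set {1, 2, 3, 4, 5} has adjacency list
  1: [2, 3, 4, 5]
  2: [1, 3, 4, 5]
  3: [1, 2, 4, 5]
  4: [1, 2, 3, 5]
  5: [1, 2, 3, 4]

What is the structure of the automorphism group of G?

Every vertex has degree 4, so G is the complete graph K_5. Any permutation of the 5 vertices preserves K_5, so Aut(K_5) = S_5 of order 5! = 120.

the symmetric group on 5 letters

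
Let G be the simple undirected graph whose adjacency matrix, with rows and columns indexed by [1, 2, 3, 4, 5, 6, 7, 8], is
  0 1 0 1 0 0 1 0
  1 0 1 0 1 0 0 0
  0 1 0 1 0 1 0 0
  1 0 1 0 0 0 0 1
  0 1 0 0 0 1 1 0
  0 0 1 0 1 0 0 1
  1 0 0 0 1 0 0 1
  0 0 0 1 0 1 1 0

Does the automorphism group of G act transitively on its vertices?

G is 3-regular and bipartite on 2^3 = 8 vertices with girth 4; it is the hypercube graph Q_3. The symmetry group of the 3-cube is the hyperoctahedral group B_3 = Z_2 ≀ S_3, of order 2^3·3! = 48. Under this action every vertex can be carried to every other, so G is vertex-transitive.

Yes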